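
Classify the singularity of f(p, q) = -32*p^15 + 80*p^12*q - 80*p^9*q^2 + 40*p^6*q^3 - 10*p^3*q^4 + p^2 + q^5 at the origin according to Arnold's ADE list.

The Hessian of f at 0 has rank 1. Corank 1: A-series; mu = 4 gives A_4.

A_4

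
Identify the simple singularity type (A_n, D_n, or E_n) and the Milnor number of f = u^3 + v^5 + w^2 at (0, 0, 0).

The Hessian of f at 0 is [[0, 0, 0], [0, 0, 0], [0, 0, 2]] with rank 1, so corank 2. A Groebner basis of the Jacobian ideal J(f) in C{u,v,w} is {v^4, u^2, w}; counting standard monomials gives mu = 8. Corank 2; j^3 = u^3 is a perfect cube, so E-series; the 5-jet and mu = 8 give E_8.

Type E_{8}, Milnor number mu = 8.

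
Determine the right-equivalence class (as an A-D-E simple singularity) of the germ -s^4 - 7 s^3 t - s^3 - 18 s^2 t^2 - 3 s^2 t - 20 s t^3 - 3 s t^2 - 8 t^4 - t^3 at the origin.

The Hessian of f at 0 has rank 0. Corank 2; j^3 = -(s + t)^3 is a perfect cube, so E-series; the 4-jet and mu = 7 give E_7.

E_7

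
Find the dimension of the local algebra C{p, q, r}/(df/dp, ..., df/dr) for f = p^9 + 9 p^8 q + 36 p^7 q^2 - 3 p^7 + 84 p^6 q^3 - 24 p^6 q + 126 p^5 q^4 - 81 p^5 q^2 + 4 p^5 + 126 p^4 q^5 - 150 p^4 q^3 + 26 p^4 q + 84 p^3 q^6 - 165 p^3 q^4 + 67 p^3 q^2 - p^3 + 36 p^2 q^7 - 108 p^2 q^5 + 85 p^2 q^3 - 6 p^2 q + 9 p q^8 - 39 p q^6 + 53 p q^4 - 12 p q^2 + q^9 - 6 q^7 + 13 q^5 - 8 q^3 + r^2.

The Hessian of f at 0 has rank 1. Corank 2; j^3 = -(p + 2*q)^3 is a perfect cube, so E-series; the 5-jet and mu = 8 give E_8.

8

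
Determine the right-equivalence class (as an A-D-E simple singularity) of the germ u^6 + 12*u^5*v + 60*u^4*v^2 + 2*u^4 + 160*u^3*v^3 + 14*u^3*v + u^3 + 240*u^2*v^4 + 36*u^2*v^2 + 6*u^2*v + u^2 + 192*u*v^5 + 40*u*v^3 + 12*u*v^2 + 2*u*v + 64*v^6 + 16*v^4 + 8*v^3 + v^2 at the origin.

A2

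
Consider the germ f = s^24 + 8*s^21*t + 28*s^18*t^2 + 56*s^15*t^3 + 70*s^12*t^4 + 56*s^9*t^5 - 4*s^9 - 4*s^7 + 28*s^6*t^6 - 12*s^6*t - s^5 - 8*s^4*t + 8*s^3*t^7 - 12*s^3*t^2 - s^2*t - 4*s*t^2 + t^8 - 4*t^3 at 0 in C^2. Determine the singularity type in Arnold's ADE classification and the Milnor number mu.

Type D_{9}, Milnor number mu = 9.

The Hessian of f at 0 has rank 0. Corank 2; j^3 = -t*(s + 2*t)^2 has shape L^2 M (L != M), so D-series; mu = 9 gives D_9.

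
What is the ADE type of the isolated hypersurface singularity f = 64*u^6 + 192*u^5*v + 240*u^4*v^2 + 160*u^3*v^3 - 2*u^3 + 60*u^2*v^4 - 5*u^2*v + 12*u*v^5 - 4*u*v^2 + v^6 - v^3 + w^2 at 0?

D_{7}

The Hessian of f at 0 has rank 1. Corank 2; j^3 = -(u + v)^2*(2*u + v) has shape L^2 M (L != M), so D-series; mu = 7 gives D_7.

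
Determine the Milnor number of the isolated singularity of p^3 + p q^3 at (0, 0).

7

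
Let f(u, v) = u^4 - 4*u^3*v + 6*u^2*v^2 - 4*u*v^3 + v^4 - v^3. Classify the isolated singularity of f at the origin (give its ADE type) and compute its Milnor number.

The Hessian of f at 0 has rank 0. Corank 2; j^3 = -v^3 is a perfect cube, so E-series; the 4-jet and mu = 6 give E_6.

Type E_{6}, Milnor number mu = 6.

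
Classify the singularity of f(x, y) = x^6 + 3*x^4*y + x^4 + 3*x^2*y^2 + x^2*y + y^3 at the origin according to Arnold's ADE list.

D_4

The Hessian of f at 0 is [[0, 0], [0, 0]] with rank 0, so corank 2. A Groebner basis of the Jacobian ideal J(f) in C{x,y} is {y^3, x^2 + 3*y^2, x*y}; counting standard monomials gives mu = 4. Corank 2; j^3 = y*(x^2 + y^2) splits into three distinct lines over C (the quadratic factor has nonzero discriminant), so D_4.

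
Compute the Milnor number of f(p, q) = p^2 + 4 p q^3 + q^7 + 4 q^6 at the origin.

6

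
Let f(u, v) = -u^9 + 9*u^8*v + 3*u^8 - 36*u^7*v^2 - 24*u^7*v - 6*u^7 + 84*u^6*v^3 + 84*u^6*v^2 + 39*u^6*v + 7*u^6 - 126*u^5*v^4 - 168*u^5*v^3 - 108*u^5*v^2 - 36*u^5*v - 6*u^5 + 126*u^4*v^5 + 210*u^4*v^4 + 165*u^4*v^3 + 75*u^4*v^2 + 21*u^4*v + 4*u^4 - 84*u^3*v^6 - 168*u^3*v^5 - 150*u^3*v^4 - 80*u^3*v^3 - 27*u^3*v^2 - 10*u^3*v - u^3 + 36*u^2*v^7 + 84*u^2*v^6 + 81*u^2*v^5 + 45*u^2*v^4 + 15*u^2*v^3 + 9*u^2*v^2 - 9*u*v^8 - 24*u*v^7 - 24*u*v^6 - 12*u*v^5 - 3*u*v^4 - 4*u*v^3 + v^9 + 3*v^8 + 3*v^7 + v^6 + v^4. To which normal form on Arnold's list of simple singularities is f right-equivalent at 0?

E6

The Hessian of f at 0 has rank 0. Corank 2; j^3 = -u^3 is a perfect cube, so E-series; the 4-jet and mu = 6 give E_6.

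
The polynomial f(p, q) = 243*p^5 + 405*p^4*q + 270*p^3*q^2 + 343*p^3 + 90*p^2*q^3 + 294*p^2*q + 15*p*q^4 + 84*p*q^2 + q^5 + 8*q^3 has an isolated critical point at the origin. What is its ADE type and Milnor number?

The Hessian of f at 0 has rank 0. Corank 2; j^3 = (7*p + 2*q)^3 is a perfect cube, so E-series; the 5-jet and mu = 8 give E_8.

Type E8, Milnor number mu = 8.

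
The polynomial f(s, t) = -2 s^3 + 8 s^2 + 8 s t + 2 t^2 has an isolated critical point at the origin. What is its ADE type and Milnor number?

Type A2, Milnor number mu = 2.

The Hessian of f at 0 has rank 1. Corank 1: A-series; mu = 2 gives A_2.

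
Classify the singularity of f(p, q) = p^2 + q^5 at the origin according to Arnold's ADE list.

The Hessian of f at 0 has rank 1. Corank 1: A-series; mu = 4 gives A_4.

A4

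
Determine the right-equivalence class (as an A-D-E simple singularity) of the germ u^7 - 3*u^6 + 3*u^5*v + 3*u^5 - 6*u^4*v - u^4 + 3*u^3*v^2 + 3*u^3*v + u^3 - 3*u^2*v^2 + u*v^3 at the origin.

The Hessian of f at 0 has rank 0. Corank 2; j^3 = u^3 is a perfect cube, so E-series; the 4-jet and mu = 7 give E_7.

E7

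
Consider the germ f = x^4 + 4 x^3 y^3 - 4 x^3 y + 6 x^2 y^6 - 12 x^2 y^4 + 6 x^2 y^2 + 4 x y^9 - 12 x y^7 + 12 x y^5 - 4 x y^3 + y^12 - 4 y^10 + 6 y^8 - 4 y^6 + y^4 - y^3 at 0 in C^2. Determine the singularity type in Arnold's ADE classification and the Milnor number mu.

The Hessian of f at 0 is [[0, 0], [0, 0]] with rank 0, so corank 2. A Groebner basis of the Jacobian ideal J(f) in C{x,y} is {x^3 - 3*x^2*y, y^2}; counting standard monomials gives mu = 6. Corank 2; j^3 = -y^3 is a perfect cube, so E-series; the 4-jet and mu = 6 give E_6.

Type E_6, Milnor number mu = 6.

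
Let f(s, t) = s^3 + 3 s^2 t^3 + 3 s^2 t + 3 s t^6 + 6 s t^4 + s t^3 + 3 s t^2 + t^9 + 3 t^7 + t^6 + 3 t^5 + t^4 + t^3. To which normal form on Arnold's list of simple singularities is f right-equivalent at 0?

E_7

The Hessian of f at 0 has rank 0. Corank 2; j^3 = (s + t)^3 is a perfect cube, so E-series; the 4-jet and mu = 7 give E_7.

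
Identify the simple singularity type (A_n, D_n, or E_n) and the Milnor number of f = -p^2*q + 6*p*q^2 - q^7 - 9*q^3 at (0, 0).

Type D_8, Milnor number mu = 8.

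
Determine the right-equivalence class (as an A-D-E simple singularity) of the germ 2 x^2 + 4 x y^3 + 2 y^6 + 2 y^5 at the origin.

The Hessian of f at 0 has rank 1. Corank 1: A-series; mu = 4 gives A_4.

A4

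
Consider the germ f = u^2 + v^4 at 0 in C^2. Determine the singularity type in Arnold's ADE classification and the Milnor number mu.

The Hessian of f at 0 is [[2, 0], [0, 0]] with rank 1, so corank 1. A Groebner basis of the Jacobian ideal J(f) in C{u,v} is {v^3, u}; counting standard monomials gives mu = 3. Corank 1: A-series; mu = 3 gives A_3.

Type A3, Milnor number mu = 3.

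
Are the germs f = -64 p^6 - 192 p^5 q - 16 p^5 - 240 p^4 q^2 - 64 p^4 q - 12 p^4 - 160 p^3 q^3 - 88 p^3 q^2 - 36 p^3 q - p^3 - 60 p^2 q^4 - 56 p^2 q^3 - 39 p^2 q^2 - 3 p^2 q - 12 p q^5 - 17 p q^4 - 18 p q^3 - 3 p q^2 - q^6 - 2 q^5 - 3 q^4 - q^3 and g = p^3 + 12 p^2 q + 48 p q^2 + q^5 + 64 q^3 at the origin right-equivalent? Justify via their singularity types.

The Hessian of f at 0 has rank 0. Corank 2; j^3 = -(p + q)^3 is a perfect cube, so E-series; the 5-jet and mu = 8 give E_8. The Hessian of g at 0 has rank 0. Corank 2; j^3 = (p + 4*q)^3 is a perfect cube, so E-series; the 5-jet and mu = 8 give E_8. Both have type E_8, hence right-equivalent.

Yes.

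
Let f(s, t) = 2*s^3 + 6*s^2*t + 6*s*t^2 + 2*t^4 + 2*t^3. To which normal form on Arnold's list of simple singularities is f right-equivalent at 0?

E6

The Hessian of f at 0 is [[0, 0], [0, 0]] with rank 0, so corank 2. A Groebner basis of the Jacobian ideal J(f) in C{s,t} is {t^3, s^2 + 2*s*t + t^2}; counting standard monomials gives mu = 6. Corank 2; j^3 = 2*(s + t)^3 is a perfect cube, so E-series; the 4-jet and mu = 6 give E_6.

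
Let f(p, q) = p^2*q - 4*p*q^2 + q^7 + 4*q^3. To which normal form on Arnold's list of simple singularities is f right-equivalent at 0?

D_8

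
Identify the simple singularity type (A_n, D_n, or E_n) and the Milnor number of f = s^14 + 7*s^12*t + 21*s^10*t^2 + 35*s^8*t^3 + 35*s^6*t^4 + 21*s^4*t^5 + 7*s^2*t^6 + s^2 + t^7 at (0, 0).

Type A6, Milnor number mu = 6.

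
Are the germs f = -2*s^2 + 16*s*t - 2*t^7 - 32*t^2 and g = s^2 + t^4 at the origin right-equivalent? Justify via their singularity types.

The Hessian of f at 0 has rank 1. Corank 1: A-series; mu = 6 gives A_6. The Hessian of g at 0 has rank 1. Corank 1: A-series; mu = 3 gives A_3. f is A_6 but g is A_3, hence not right-equivalent.

No.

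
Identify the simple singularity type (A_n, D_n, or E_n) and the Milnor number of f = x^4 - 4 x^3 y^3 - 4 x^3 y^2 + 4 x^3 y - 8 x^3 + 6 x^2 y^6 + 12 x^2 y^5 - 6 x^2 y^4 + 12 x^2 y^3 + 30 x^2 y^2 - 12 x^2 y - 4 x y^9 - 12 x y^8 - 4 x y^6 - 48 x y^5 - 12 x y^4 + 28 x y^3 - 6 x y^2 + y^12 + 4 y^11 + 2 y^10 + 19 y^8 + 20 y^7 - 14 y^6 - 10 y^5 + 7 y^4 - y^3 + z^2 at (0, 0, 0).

Type E_6, Milnor number mu = 6.

The Hessian of f at 0 has rank 1. Corank 2; j^3 = -(2*x + y)^3 is a perfect cube, so E-series; the 4-jet and mu = 6 give E_6.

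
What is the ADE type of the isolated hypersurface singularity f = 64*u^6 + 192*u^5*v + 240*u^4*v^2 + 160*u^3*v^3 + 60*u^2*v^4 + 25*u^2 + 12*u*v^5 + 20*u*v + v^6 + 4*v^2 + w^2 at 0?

The Hessian of f at 0 has rank 2. Corank 1: A-series; mu = 5 gives A_5.

A_{5}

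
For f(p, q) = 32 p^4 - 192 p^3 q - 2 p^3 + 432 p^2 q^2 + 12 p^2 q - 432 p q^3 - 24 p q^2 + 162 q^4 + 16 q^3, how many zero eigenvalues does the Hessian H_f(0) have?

2

Hessian at 0 has rank 0.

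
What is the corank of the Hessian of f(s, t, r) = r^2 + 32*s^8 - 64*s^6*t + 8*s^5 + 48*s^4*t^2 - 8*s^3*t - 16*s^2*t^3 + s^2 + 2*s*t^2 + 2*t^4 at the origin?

1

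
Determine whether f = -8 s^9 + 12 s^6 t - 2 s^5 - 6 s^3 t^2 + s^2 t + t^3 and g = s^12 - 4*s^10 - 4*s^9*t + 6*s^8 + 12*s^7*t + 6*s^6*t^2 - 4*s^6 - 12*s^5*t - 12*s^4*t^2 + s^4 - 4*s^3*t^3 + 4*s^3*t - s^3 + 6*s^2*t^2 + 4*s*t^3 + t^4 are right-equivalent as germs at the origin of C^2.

The Hessian of f at 0 has rank 0. Corank 2; j^3 = t*(s^2 + t^2) splits into three distinct lines over C (the quadratic factor has nonzero discriminant), so D_4. The Hessian of g at 0 has rank 0. Corank 2; j^3 = -s^3 is a perfect cube, so E-series; the 4-jet and mu = 6 give E_6. f is D_4 but g is E_6, hence not right-equivalent.

No.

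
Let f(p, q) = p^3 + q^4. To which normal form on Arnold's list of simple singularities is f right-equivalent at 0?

The Hessian of f at 0 is [[0, 0], [0, 0]] with rank 0, so corank 2. A Groebner basis of the Jacobian ideal J(f) in C{p,q} is {q^3, p^2}; counting standard monomials gives mu = 6. Corank 2; j^3 = p^3 is a perfect cube, so E-series; the 4-jet and mu = 6 give E_6.

E_6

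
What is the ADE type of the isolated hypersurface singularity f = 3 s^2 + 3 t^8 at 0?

The Hessian of f at 0 has rank 1. Corank 1: A-series; mu = 7 gives A_7.

A7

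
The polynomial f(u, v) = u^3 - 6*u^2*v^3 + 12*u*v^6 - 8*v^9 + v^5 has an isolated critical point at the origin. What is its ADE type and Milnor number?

Type E8, Milnor number mu = 8.

The Hessian of f at 0 has rank 0. Corank 2; j^3 = u^3 is a perfect cube, so E-series; the 5-jet and mu = 8 give E_8.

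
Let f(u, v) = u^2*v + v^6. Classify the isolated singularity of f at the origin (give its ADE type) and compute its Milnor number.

Type D7, Milnor number mu = 7.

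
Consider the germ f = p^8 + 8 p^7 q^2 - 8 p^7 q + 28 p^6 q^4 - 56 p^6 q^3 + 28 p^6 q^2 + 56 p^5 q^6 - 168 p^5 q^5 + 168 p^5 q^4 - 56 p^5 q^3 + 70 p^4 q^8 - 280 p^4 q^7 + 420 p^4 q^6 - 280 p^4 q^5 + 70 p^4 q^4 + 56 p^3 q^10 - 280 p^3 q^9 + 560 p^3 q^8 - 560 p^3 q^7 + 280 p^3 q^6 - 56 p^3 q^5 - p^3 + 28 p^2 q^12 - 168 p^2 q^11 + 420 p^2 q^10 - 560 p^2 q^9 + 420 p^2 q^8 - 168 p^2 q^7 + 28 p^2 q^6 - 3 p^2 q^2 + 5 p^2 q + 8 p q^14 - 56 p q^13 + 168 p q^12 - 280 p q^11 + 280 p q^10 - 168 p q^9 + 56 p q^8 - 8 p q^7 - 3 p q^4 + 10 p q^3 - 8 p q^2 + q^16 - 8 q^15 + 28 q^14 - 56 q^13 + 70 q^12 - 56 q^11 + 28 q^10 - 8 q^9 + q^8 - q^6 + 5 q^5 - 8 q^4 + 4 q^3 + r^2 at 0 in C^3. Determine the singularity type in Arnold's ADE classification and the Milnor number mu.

The Hessian of f at 0 is [[0, 0, 0], [0, 0, 0], [0, 0, 2]] with rank 1, so corank 2. A Groebner basis of the Jacobian ideal J(f) in C{p,q,r} is {p^4 + 24*p^3 - 112*p^2*q - 176*p^2 + 527*p*q + 79*q^3 - 350*q^2, p^3*q + 6*p^3 - 24*p^2*q - 32*p^2 + 767*p*q/8 + 127*q^3/8 - 255*q^2/4, -p^2 + 3*p*q + q^4 - q^3 - 2*q^2, p^2 + p*q^2 - 3*p*q - q^3 + 2*q^2, r}; counting standard monomials gives mu = 9. Corank 2; j^3 = -(p - 2*q)^2*(p - q) has shape L^2 M (L != M), so D-series; mu = 9 gives D_9.

Type D_9, Milnor number mu = 9.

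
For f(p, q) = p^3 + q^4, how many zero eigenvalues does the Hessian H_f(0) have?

2

Hessian at 0 has rank 0.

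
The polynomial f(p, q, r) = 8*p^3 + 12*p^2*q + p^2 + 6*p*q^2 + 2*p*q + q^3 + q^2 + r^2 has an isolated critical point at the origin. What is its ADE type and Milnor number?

The Hessian of f at 0 has rank 2. Corank 1: A-series; mu = 2 gives A_2.

Type A_2, Milnor number mu = 2.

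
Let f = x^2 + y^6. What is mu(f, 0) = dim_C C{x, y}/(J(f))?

5

The Hessian of f at 0 has rank 1. Corank 1: A-series; mu = 5 gives A_5.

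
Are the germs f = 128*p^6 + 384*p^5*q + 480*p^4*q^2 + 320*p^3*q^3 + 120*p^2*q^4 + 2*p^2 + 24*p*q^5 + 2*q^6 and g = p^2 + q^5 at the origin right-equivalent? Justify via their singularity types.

The Hessian of f at 0 is [[4, 0], [0, 0]] with rank 1, so corank 1. A Groebner basis of the Jacobian ideal J(f) in C{p,q} is {q^5, p}; counting standard monomials gives mu = 5. Corank 1: A-series; mu = 5 gives A_5. The Hessian of g at 0 is [[2, 0], [0, 0]] with rank 1, so corank 1. A Groebner basis of the Jacobian ideal J(g) in C{p,q} is {q^4, p}; counting standard monomials gives mu = 4. Corank 1: A-series; mu = 4 gives A_4. f is A_5 but g is A_4, hence not right-equivalent.

No.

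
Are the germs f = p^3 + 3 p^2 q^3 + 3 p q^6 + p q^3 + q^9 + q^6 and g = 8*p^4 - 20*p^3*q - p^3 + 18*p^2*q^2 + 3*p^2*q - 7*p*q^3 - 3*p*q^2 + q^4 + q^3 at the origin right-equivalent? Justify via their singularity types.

The Hessian of f at 0 is [[0, 0], [0, 0]] with rank 0, so corank 2. A Groebner basis of the Jacobian ideal J(f) in C{p,q} is {p^3, p*q^2, 3*p^2 + q^3}; counting standard monomials gives mu = 7. Corank 2; j^3 = p^3 is a perfect cube, so E-series; the 4-jet and mu = 7 give E_7. The Hessian of g at 0 is [[0, 0], [0, 0]] with rank 0, so corank 2. A Groebner basis of the Jacobian ideal J(g) in C{p,q} is {3*p^2/4 - 3*p*q/2 + q^4 - q^3/4 + 3*q^2/4, p^3 - 9*p^2/4 + 9*p*q/2 - q^3/4 - 9*q^2/4, p^2*q - 7*p^2/4 + 7*p*q/2 - 5*q^3/12 - 7*q^2/4, -p^2 + p*q^2 + 2*p*q - 2*q^3/3 - q^2}; counting standard monomials gives mu = 7. Corank 2; j^3 = -(p - q)^3 is a perfect cube, so E-series; the 4-jet and mu = 7 give E_7. Both have type E_7, hence right-equivalent.

Yes.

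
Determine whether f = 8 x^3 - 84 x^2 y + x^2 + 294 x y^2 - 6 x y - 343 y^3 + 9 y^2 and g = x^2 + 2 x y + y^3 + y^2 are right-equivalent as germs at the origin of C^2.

Yes.

The Hessian of f at 0 is [[2, -6], [-6, 18]] with rank 1, so corank 1. A Groebner basis of the Jacobian ideal J(f) in C{x,y} is {y^2, x - 3*y}; counting standard monomials gives mu = 2. Corank 1: A-series; mu = 2 gives A_2. The Hessian of g at 0 is [[2, 2], [2, 2]] with rank 1, so corank 1. A Groebner basis of the Jacobian ideal J(g) in C{x,y} is {y^2, x + y}; counting standard monomials gives mu = 2. Corank 1: A-series; mu = 2 gives A_2. Both have type A_2, hence right-equivalent.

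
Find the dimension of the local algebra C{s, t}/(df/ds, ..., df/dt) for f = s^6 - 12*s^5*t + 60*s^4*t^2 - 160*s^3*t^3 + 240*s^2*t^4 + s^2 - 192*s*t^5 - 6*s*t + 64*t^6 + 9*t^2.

5

The Hessian of f at 0 is [[2, -6], [-6, 18]] with rank 1, so corank 1. A Groebner basis of the Jacobian ideal J(f) in C{s,t} is {t^5, s - 3*t}; counting standard monomials gives mu = 5. Corank 1: A-series; mu = 5 gives A_5.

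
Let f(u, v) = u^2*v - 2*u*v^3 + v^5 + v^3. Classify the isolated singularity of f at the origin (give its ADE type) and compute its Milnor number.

Type D_4, Milnor number mu = 4.

The Hessian of f at 0 is [[0, 0], [0, 0]] with rank 0, so corank 2. A Groebner basis of the Jacobian ideal J(f) in C{u,v} is {v^3, u^2 + 3*v^2, u*v}; counting standard monomials gives mu = 4. Corank 2; j^3 = v*(u^2 + v^2) splits into three distinct lines over C (the quadratic factor has nonzero discriminant), so D_4.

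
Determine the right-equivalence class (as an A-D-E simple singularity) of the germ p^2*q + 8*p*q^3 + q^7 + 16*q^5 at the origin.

D_{8}

The Hessian of f at 0 has rank 0. Corank 2; j^3 = p^2*q has shape L^2 M (L != M), so D-series; mu = 8 gives D_8.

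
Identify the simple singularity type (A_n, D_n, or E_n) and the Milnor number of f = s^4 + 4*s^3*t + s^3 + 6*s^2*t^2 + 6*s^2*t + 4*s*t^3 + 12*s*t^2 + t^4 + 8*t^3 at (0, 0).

The Hessian of f at 0 has rank 0. Corank 2; j^3 = (s + 2*t)^3 is a perfect cube, so E-series; the 4-jet and mu = 6 give E_6.

Type E_{6}, Milnor number mu = 6.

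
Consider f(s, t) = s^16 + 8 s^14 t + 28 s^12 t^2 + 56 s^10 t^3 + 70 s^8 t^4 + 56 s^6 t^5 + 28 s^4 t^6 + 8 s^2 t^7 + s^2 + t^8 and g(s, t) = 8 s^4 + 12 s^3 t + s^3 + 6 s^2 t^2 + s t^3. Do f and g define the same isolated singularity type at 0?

The Hessian of f at 0 has rank 1. Corank 1: A-series; mu = 7 gives A_7. The Hessian of g at 0 has rank 0. Corank 2; j^3 = s^3 is a perfect cube, so E-series; the 4-jet and mu = 7 give E_7. f is A_7 but g is E_7, hence not right-equivalent.

No.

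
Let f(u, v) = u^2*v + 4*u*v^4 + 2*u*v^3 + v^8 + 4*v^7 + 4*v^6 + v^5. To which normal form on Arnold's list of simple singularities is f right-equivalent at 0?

The Hessian of f at 0 has rank 0. Corank 2; j^3 = u^2*v has shape L^2 M (L != M), so D-series; mu = 9 gives D_9.

D9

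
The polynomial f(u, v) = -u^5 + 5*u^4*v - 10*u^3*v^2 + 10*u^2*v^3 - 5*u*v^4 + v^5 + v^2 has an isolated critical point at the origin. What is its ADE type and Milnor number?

The Hessian of f at 0 is [[0, 0], [0, 2]] with rank 1, so corank 1. A Groebner basis of the Jacobian ideal J(f) in C{u,v} is {u^4, v}; counting standard monomials gives mu = 4. Corank 1: A-series; mu = 4 gives A_4.

Type A4, Milnor number mu = 4.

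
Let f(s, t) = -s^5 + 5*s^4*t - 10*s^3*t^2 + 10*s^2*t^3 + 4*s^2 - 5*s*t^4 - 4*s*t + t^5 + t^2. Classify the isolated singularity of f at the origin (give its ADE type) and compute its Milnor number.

The Hessian of f at 0 has rank 1. Corank 1: A-series; mu = 4 gives A_4.

Type A_{4}, Milnor number mu = 4.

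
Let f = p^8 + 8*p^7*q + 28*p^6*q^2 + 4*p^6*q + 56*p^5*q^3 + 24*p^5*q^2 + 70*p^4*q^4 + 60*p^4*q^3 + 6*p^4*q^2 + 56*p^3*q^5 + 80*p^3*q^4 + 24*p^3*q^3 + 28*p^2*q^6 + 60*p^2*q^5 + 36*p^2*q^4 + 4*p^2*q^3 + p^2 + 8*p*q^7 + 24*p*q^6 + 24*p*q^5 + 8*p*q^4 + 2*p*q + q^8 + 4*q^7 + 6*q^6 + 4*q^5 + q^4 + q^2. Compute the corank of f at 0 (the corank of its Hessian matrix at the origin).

Hessian at 0 has rank 1.

1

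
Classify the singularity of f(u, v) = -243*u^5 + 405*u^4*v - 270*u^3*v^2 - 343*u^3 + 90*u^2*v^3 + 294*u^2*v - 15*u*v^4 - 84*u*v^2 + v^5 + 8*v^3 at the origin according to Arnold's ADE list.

E8

The Hessian of f at 0 has rank 0. Corank 2; j^3 = -(7*u - 2*v)^3 is a perfect cube, so E-series; the 5-jet and mu = 8 give E_8.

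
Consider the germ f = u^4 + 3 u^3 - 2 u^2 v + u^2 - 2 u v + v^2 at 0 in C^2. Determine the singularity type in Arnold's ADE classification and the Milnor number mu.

Type A_{2}, Milnor number mu = 2.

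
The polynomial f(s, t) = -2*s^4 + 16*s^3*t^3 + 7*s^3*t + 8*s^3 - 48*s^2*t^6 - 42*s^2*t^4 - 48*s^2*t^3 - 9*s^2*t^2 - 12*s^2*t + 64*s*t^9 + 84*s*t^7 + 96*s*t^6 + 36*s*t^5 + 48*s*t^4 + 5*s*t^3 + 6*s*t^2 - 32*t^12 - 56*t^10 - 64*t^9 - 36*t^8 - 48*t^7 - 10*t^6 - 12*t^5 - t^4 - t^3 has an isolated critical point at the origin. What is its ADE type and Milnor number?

The Hessian of f at 0 is [[0, 0], [0, 0]] with rank 0, so corank 2. A Groebner basis of the Jacobian ideal J(f) in C{s,t} is {768*s^2 - 768*s*t + t^4 + 8*t^3 + 192*t^2, s^3 - 36*s^2 + 36*s*t - t^3/2 - 9*t^2, s^2*t - 40*s^2 + 40*s*t - 2*t^3/3 - 10*t^2, -32*s^2 + s*t^2 + 32*s*t - 5*t^3/6 - 8*t^2}; counting standard monomials gives mu = 7. Corank 2; j^3 = (2*s - t)^3 is a perfect cube, so E-series; the 4-jet and mu = 7 give E_7.

Type E7, Milnor number mu = 7.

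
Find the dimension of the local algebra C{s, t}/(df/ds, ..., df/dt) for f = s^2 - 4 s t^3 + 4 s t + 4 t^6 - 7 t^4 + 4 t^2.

3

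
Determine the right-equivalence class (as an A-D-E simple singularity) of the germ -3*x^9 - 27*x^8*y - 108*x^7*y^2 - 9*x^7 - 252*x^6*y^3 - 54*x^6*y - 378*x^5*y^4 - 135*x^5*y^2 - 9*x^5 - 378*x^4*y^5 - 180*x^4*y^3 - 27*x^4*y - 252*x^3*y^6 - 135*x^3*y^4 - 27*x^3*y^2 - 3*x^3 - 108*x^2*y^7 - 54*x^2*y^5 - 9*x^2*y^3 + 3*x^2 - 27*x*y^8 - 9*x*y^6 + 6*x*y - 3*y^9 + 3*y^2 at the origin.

The Hessian of f at 0 is [[6, 6], [6, 6]] with rank 1, so corank 1. A Groebner basis of the Jacobian ideal J(f) in C{x,y} is {y^2, x + y}; counting standard monomials gives mu = 2. Corank 1: A-series; mu = 2 gives A_2.

A2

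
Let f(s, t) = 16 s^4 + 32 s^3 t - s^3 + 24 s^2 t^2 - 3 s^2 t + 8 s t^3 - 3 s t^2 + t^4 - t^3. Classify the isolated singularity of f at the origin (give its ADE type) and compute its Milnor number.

The Hessian of f at 0 is [[0, 0], [0, 0]] with rank 0, so corank 2. A Groebner basis of the Jacobian ideal J(f) in C{s,t} is {t^4, s*t^2 + 5*t^3/6, s^2 + 2*s*t + t^2}; counting standard monomials gives mu = 6. Corank 2; j^3 = -(s + t)^3 is a perfect cube, so E-series; the 4-jet and mu = 6 give E_6.

Type E6, Milnor number mu = 6.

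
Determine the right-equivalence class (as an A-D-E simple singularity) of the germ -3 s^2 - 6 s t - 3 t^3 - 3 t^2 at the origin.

The Hessian of f at 0 has rank 1. Corank 1: A-series; mu = 2 gives A_2.

A2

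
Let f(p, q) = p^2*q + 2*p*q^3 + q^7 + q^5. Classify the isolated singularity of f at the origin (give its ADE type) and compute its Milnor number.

Type D_{8}, Milnor number mu = 8.

The Hessian of f at 0 has rank 0. Corank 2; j^3 = p^2*q has shape L^2 M (L != M), so D-series; mu = 8 gives D_8.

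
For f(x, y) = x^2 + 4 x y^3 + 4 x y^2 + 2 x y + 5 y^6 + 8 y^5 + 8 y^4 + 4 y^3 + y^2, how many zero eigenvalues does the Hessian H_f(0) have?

1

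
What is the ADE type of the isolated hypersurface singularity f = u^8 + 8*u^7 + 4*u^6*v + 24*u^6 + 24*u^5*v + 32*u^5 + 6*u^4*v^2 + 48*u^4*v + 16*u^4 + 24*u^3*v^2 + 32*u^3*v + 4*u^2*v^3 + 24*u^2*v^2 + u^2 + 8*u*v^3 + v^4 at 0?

The Hessian of f at 0 has rank 1. Corank 1: A-series; mu = 3 gives A_3.

A3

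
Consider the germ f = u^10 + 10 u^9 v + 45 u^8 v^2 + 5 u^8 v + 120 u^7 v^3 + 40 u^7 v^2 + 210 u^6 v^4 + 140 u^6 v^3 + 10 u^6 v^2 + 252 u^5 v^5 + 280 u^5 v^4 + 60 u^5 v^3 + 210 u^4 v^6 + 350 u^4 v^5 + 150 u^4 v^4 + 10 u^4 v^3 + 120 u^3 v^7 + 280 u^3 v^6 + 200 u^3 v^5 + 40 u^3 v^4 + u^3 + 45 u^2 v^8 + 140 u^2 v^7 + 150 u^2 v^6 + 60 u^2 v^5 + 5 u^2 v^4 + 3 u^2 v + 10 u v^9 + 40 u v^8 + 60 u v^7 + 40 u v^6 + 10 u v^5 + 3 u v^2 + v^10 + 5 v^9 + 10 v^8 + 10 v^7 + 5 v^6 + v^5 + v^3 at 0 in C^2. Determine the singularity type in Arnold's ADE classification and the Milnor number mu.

Type E8, Milnor number mu = 8.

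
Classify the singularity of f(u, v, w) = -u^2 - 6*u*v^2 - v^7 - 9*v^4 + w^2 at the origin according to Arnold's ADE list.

The Hessian of f at 0 is [[-2, 0, 0], [0, 0, 0], [0, 0, 2]] with rank 2, so corank 1. A Groebner basis of the Jacobian ideal J(f) in C{u,v,w} is {u^3, u/3 + v^2, w}; counting standard monomials gives mu = 6. Corank 1: A-series; mu = 6 gives A_6.

A6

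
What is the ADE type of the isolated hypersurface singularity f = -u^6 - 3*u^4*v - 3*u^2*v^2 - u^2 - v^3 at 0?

The Hessian of f at 0 is [[-2, 0], [0, 0]] with rank 1, so corank 1. A Groebner basis of the Jacobian ideal J(f) in C{u,v} is {v^2, u}; counting standard monomials gives mu = 2. Corank 1: A-series; mu = 2 gives A_2.

A_{2}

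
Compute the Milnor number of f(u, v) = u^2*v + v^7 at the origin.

8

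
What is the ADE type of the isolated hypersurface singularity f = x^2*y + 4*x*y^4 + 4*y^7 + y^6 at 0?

D7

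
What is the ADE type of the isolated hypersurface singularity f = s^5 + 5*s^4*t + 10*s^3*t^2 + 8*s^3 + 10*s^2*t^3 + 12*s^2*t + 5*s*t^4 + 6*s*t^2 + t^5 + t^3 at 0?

The Hessian of f at 0 has rank 0. Corank 2; j^3 = (2*s + t)^3 is a perfect cube, so E-series; the 5-jet and mu = 8 give E_8.

E_{8}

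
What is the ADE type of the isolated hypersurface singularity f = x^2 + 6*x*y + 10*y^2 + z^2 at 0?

A1

The Hessian of f at 0 is [[2, 6, 0], [6, 20, 0], [0, 0, 2]] with rank 3, so corank 0. A Groebner basis of the Jacobian ideal J(f) in C{x,y,z} is {x, y, z}; counting standard monomials gives mu = 1. Corank 0: nondegenerate Morse point, so A_1.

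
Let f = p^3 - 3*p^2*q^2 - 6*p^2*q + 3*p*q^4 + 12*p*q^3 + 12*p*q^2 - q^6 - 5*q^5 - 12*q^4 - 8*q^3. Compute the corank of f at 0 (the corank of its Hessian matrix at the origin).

Hessian at 0 has rank 0.

2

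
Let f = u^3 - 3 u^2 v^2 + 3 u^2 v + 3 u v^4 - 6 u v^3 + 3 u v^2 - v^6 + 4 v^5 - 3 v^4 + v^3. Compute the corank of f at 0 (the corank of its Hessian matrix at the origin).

Hessian at 0 has rank 0.

2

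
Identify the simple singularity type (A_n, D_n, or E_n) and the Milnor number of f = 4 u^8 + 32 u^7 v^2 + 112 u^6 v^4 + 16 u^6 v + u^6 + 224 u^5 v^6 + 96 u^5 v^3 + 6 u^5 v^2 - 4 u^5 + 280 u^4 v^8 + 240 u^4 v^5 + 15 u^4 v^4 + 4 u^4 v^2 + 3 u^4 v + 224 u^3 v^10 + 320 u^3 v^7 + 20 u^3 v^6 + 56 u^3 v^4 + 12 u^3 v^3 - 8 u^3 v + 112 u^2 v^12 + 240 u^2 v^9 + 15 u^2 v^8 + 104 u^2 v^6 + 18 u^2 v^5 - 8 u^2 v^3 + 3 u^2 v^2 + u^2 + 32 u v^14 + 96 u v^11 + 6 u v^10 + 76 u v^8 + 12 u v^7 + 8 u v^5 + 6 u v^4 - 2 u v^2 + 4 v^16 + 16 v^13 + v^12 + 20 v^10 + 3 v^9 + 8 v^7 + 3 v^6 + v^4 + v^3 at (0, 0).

Type A_{2}, Milnor number mu = 2.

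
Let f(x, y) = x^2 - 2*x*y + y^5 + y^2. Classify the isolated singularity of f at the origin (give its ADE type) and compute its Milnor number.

Type A_{4}, Milnor number mu = 4.

The Hessian of f at 0 is [[2, -2], [-2, 2]] with rank 1, so corank 1. A Groebner basis of the Jacobian ideal J(f) in C{x,y} is {y^4, x - y}; counting standard monomials gives mu = 4. Corank 1: A-series; mu = 4 gives A_4.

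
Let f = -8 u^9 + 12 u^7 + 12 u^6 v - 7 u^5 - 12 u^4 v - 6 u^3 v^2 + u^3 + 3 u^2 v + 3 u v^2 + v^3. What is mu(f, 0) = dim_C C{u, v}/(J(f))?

8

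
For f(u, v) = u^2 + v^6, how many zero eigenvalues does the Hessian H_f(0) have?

1

The Hessian at 0 is [[2, 0], [0, 0]] of rank 1; hence corank 1.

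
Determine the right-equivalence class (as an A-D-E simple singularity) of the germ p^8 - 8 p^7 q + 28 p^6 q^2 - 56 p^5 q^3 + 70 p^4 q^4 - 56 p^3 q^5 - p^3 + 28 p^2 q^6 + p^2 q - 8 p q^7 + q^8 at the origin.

The Hessian of f at 0 has rank 0. Corank 2; j^3 = -p^2*(p - q) has shape L^2 M (L != M), so D-series; mu = 9 gives D_9.

D_{9}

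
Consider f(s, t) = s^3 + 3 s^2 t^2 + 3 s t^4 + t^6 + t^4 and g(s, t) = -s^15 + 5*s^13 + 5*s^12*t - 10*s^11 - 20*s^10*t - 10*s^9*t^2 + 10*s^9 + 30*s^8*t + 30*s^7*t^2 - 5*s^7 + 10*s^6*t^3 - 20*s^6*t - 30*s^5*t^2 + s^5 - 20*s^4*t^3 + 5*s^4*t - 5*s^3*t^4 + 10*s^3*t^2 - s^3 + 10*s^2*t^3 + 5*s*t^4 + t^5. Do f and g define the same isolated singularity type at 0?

The Hessian of f at 0 is [[0, 0], [0, 0]] with rank 0, so corank 2. A Groebner basis of the Jacobian ideal J(f) in C{s,t} is {s^3, s^2*t, s^2/2 + s*t^2, t^3}; counting standard monomials gives mu = 6. Corank 2; j^3 = s^3 is a perfect cube, so E-series; the 4-jet and mu = 6 give E_6. The Hessian of g at 0 is [[0, 0], [0, 0]] with rank 0, so corank 2. A Groebner basis of the Jacobian ideal J(g) in C{s,t} is {t^5, s*t^3 + t^4/4, s^2}; counting standard monomials gives mu = 8. Corank 2; j^3 = -s^3 is a perfect cube, so E-series; the 5-jet and mu = 8 give E_8. f is E_6 but g is E_8, hence not right-equivalent.

No.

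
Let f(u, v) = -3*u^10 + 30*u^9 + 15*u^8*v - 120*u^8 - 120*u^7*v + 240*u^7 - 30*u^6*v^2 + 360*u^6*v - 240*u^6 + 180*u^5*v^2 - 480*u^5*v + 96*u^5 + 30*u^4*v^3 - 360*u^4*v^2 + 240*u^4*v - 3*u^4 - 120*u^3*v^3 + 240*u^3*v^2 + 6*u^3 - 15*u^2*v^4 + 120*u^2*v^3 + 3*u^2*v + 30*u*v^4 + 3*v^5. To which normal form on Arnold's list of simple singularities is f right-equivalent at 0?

The Hessian of f at 0 has rank 0. Corank 2; j^3 = 3*u^2*(2*u + v) has shape L^2 M (L != M), so D-series; mu = 6 gives D_6.

D_6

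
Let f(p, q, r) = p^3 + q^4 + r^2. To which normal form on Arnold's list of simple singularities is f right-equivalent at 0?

E_6

The Hessian of f at 0 has rank 1. Corank 2; j^3 = p^3 is a perfect cube, so E-series; the 4-jet and mu = 6 give E_6.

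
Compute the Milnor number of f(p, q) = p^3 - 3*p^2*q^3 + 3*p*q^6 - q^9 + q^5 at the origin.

8

The Hessian of f at 0 has rank 0. Corank 2; j^3 = p^3 is a perfect cube, so E-series; the 5-jet and mu = 8 give E_8.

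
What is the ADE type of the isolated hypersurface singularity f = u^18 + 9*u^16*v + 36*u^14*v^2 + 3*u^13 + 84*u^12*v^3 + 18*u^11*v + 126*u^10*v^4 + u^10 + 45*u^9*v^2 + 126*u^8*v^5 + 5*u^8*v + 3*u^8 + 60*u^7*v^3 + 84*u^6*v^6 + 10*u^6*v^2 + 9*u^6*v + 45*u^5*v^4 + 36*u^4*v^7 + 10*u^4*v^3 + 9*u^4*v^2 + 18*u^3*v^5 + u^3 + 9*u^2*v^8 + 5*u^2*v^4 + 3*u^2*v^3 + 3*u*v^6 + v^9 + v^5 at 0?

E_8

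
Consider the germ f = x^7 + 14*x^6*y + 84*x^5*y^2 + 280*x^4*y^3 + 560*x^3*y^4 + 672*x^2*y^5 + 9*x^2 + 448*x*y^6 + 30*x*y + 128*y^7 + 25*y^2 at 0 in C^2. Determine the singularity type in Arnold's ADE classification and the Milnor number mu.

The Hessian of f at 0 is [[18, 30], [30, 50]] with rank 1, so corank 1. A Groebner basis of the Jacobian ideal J(f) in C{x,y} is {y^6, x + 5*y/3}; counting standard monomials gives mu = 6. Corank 1: A-series; mu = 6 gives A_6.

Type A_{6}, Milnor number mu = 6.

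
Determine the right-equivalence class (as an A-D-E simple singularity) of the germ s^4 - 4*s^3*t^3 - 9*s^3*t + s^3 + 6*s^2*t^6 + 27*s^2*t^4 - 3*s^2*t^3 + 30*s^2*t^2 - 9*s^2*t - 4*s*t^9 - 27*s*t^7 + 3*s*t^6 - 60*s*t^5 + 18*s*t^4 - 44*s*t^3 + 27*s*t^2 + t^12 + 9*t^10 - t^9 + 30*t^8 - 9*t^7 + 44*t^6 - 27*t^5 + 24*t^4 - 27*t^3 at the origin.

E_{7}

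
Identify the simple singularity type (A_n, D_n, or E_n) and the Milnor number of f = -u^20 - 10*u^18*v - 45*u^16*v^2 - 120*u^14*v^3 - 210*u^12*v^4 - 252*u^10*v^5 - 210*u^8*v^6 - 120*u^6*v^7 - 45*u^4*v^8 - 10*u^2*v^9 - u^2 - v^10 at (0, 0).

Type A_{9}, Milnor number mu = 9.

The Hessian of f at 0 has rank 1. Corank 1: A-series; mu = 9 gives A_9.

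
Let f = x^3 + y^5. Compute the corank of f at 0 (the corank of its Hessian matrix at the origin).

Hessian at 0 has rank 0.

2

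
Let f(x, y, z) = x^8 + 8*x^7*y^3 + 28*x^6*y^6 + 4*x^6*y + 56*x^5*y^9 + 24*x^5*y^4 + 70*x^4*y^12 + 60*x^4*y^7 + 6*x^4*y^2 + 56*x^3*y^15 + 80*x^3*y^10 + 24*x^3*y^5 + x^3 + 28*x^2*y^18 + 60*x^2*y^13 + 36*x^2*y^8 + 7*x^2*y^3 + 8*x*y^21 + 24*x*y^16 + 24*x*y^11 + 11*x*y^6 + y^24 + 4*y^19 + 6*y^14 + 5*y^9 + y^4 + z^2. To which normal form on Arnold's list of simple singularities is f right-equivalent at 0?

The Hessian of f at 0 has rank 1. Corank 2; j^3 = x^3 is a perfect cube, so E-series; the 4-jet and mu = 6 give E_6.

E_{6}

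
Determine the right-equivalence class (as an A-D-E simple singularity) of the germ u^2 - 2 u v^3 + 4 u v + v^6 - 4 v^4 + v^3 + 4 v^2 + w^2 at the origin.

A2

The Hessian of f at 0 has rank 2. Corank 1: A-series; mu = 2 gives A_2.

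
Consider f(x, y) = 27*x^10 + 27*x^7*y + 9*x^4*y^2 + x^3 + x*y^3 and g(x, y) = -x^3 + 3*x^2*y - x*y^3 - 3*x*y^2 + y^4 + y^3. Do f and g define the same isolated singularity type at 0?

Yes.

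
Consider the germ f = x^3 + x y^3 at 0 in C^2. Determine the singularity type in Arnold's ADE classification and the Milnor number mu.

Type E_7, Milnor number mu = 7.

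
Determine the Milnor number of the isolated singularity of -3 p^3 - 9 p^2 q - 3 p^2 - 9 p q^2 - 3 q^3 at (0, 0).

2

The Hessian of f at 0 has rank 1. Corank 1: A-series; mu = 2 gives A_2.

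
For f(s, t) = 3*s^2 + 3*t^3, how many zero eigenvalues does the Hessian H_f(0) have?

1

Hessian at 0 has rank 1.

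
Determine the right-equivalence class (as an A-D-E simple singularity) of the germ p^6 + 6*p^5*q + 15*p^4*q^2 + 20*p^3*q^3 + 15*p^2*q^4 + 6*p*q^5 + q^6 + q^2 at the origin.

A_{5}

The Hessian of f at 0 has rank 1. Corank 1: A-series; mu = 5 gives A_5.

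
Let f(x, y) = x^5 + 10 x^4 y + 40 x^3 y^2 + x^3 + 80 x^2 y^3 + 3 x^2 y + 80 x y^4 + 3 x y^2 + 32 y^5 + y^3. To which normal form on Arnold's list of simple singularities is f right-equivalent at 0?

The Hessian of f at 0 is [[0, 0], [0, 0]] with rank 0, so corank 2. A Groebner basis of the Jacobian ideal J(f) in C{x,y} is {y^5, x*y^3 + 5*y^4/4, x^2 + 2*x*y + y^2}; counting standard monomials gives mu = 8. Corank 2; j^3 = (x + y)^3 is a perfect cube, so E-series; the 5-jet and mu = 8 give E_8.

E_8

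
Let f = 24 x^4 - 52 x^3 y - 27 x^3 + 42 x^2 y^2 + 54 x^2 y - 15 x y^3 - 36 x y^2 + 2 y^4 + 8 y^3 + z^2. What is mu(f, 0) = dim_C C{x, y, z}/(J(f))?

The Hessian of f at 0 has rank 1. Corank 2; j^3 = -(3*x - 2*y)^3 is a perfect cube, so E-series; the 4-jet and mu = 7 give E_7.

7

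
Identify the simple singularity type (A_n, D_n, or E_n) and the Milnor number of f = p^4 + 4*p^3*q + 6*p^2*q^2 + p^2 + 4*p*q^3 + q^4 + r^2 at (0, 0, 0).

Type A_{3}, Milnor number mu = 3.

The Hessian of f at 0 has rank 2. Corank 1: A-series; mu = 3 gives A_3.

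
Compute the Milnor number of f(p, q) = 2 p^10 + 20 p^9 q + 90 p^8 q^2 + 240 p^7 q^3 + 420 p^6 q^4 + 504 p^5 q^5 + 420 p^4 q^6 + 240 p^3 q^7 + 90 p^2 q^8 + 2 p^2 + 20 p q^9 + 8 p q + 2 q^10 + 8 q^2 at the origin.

9

The Hessian of f at 0 has rank 1. Corank 1: A-series; mu = 9 gives A_9.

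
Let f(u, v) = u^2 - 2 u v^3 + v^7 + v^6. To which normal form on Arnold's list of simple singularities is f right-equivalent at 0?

A_{6}

The Hessian of f at 0 has rank 1. Corank 1: A-series; mu = 6 gives A_6.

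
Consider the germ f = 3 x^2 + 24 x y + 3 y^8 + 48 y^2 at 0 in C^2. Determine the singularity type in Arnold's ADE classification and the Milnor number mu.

The Hessian of f at 0 has rank 1. Corank 1: A-series; mu = 7 gives A_7.

Type A_{7}, Milnor number mu = 7.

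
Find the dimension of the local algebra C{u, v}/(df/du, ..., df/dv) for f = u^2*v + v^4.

The Hessian of f at 0 is [[0, 0], [0, 0]] with rank 0, so corank 2. A Groebner basis of the Jacobian ideal J(f) in C{u,v} is {u^3, u^2/4 + v^3, u*v}; counting standard monomials gives mu = 5. Corank 2; j^3 = u^2*v has shape L^2 M (L != M), so D-series; mu = 5 gives D_5.

5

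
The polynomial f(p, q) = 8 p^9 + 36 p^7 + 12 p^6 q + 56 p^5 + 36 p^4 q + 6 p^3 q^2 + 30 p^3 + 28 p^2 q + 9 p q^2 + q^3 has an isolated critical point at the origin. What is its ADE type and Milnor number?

Type D_4, Milnor number mu = 4.

The Hessian of f at 0 is [[0, 0], [0, 0]] with rank 0, so corank 2. A Groebner basis of the Jacobian ideal J(f) in C{p,q} is {q^3, p^2 - 3*q^2/26, p*q + 9*q^2/26}; counting standard monomials gives mu = 4. Corank 2; j^3 = (3*p + q)*(10*p^2 + 6*p*q + q^2) splits into three distinct lines over C (the quadratic factor has nonzero discriminant), so D_4.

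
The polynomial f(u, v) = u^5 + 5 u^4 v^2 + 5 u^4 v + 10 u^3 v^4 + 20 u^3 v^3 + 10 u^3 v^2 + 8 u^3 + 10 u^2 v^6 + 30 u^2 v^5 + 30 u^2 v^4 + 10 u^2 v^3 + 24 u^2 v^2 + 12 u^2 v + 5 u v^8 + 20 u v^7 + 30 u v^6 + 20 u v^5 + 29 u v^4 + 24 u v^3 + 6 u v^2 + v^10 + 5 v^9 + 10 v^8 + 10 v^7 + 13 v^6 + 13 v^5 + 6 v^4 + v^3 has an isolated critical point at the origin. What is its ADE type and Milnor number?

Type E_{8}, Milnor number mu = 8.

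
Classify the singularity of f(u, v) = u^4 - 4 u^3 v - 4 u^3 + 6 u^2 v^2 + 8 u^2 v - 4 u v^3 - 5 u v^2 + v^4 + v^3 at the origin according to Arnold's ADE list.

The Hessian of f at 0 has rank 0. Corank 2; j^3 = -(u - v)*(2*u - v)^2 has shape L^2 M (L != M), so D-series; mu = 5 gives D_5.

D_5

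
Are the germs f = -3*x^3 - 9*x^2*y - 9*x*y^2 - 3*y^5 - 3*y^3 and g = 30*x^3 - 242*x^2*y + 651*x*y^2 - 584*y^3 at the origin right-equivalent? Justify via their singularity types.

No.

The Hessian of f at 0 has rank 0. Corank 2; j^3 = -3*(x + y)^3 is a perfect cube, so E-series; the 5-jet and mu = 8 give E_8. The Hessian of g at 0 has rank 0. Corank 2; j^3 = (3*x - 8*y)*(10*x^2 - 54*x*y + 73*y^2) splits into three distinct lines over C (the quadratic factor has nonzero discriminant), so D_4. f is E_8 but g is D_4, hence not right-equivalent.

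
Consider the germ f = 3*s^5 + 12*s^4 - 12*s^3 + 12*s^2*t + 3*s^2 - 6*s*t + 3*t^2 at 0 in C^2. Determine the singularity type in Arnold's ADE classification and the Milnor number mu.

Type A4, Milnor number mu = 4.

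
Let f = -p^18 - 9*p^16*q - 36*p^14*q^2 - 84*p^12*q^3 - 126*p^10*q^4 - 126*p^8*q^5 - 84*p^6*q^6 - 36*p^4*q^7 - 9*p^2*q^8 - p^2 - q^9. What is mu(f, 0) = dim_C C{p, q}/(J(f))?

8

The Hessian of f at 0 has rank 1. Corank 1: A-series; mu = 8 gives A_8.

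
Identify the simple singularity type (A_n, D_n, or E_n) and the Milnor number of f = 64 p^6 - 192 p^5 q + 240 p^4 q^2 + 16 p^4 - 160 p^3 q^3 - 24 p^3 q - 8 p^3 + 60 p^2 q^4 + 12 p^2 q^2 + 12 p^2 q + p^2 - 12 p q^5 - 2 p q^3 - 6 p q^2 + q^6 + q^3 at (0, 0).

The Hessian of f at 0 has rank 1. Corank 1: A-series; mu = 2 gives A_2.

Type A_{2}, Milnor number mu = 2.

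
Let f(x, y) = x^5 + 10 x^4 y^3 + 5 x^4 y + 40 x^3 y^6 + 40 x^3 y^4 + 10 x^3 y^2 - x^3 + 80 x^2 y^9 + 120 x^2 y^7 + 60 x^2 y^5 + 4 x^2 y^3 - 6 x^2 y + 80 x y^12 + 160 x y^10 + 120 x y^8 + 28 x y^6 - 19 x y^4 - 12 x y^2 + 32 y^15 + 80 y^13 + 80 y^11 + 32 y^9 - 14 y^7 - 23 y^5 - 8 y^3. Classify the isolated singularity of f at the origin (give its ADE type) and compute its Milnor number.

Type E8, Milnor number mu = 8.

The Hessian of f at 0 has rank 0. Corank 2; j^3 = -(x + 2*y)^3 is a perfect cube, so E-series; the 5-jet and mu = 8 give E_8.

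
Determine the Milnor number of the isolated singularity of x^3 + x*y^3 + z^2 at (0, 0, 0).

The Hessian of f at 0 has rank 1. Corank 2; j^3 = x^3 is a perfect cube, so E-series; the 4-jet and mu = 7 give E_7.

7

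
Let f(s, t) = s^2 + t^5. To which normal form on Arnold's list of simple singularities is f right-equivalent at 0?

A4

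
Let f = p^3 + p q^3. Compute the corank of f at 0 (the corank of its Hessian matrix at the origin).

2

The Hessian at 0 is [[0, 0], [0, 0]] of rank 0; hence corank 2.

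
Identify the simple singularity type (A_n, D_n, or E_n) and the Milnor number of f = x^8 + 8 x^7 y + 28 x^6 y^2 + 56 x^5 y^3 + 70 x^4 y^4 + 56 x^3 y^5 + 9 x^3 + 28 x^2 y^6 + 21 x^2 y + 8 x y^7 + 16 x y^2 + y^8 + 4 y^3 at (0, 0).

The Hessian of f at 0 has rank 0. Corank 2; j^3 = (x + y)*(3*x + 2*y)^2 has shape L^2 M (L != M), so D-series; mu = 9 gives D_9.

Type D_9, Milnor number mu = 9.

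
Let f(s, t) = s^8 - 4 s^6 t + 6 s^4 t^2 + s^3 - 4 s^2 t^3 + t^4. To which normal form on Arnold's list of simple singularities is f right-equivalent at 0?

E6

The Hessian of f at 0 has rank 0. Corank 2; j^3 = s^3 is a perfect cube, so E-series; the 4-jet and mu = 6 give E_6.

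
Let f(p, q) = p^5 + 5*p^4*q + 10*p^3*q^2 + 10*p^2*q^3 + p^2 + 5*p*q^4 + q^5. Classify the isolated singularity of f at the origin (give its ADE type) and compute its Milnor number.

Type A4, Milnor number mu = 4.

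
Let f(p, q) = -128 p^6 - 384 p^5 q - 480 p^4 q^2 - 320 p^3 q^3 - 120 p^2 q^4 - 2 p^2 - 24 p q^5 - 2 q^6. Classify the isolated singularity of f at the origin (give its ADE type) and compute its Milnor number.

Type A_5, Milnor number mu = 5.

The Hessian of f at 0 has rank 1. Corank 1: A-series; mu = 5 gives A_5.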